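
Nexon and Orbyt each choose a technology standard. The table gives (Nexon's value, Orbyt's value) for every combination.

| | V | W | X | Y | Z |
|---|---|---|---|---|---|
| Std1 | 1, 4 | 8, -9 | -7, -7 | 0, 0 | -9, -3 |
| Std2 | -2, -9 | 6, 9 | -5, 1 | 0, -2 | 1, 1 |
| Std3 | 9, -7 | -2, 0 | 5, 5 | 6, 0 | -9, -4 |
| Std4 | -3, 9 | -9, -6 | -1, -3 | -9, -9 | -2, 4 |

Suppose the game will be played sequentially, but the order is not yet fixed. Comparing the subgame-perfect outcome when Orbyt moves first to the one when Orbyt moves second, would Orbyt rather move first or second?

second

If Nexon leads: Orbyt's best replies are Std1→V, Std2→W, Std3→X, Std4→V; Nexon's induced payoffs 1, 6, 5, -3; outcome (Std2, W), payoffs (6, 9).
If Orbyt leads: Nexon's best replies are V→Std3, W→Std1, X→Std3, Y→Std3, Z→Std2; Orbyt's induced payoffs -7, -9, 5, 0, 1; outcome (Std3, X), payoffs (5, 5).
Orbyt gets 5 moving first and 9 moving second, so Orbyt prefers to move second.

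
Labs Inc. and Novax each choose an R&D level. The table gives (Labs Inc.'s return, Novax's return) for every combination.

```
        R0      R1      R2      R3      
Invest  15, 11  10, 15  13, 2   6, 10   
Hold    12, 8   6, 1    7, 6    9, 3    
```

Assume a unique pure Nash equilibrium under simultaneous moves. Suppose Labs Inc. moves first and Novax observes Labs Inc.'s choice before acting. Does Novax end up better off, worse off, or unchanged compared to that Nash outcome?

worse off

Backward induction with Labs Inc. moving first.
- Invest: Novax compares 11, 15, 2, 10 and picks R1; Labs Inc. would get 10.
- Hold: Novax compares 8, 1, 6, 3 and picks R0; Labs Inc. would get 12.
Labs Inc.'s induced payoffs are 10, 12, so Labs Inc. commits to Hold. Subgame-perfect outcome: (Hold, R0) with payoffs (12, 8).
For the simultaneous game, intersect best replies.
Labs Inc.'s best replies: R0→Invest; R1→Invest; R2→Invest; R3→Hold.
Novax's best replies: Invest→R1; Hold→R0.
The unique mutual best reply is (Invest, R1), giving (10, 15).
Novax earns 8 sequentially versus 15 at the Nash outcome: worse off.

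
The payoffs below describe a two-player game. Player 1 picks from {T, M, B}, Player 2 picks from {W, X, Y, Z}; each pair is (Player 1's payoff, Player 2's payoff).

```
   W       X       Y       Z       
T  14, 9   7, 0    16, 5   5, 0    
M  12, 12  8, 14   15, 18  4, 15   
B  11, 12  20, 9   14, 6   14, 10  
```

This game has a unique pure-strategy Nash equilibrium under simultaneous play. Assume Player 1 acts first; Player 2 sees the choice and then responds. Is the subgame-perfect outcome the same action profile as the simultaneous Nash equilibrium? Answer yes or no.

no

Work backward from Player 2's decision.
- T: BR = W, leader payoff 14.
- M: BR = Y, leader payoff 15.
- B: BR = W, leader payoff 11.
Player 1's induced payoffs are 14, 15, 11, so Player 1 commits to M. Subgame-perfect outcome: (M, Y) with payoffs (15, 18).
Under simultaneous play:
Player 1's best replies: W→T; X→B; Y→T; Z→B.
Player 2's best replies: T→W; M→Y; B→W.
The unique mutual best reply is (T, W), giving (14, 9).
Sequential outcome (M, Y) differs from the Nash profile (T, W).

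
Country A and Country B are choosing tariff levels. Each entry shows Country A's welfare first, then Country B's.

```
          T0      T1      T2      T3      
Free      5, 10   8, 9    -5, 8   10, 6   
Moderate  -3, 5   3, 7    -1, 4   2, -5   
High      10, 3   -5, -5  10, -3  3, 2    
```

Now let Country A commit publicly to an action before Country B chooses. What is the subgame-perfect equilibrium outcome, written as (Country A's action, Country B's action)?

Country B best-responds to each possible Country A move:
- Free: Country B compares 10, 9, 8, 6 and picks T0; Country A would get 5.
- Moderate: Country B compares 5, 7, 4, -5 and picks T1; Country A would get 3.
- High: Country B compares 3, -5, -3, 2 and picks T0; Country A would get 10.
Maximizing over 5, 3, 10, Country A chooses High. Subgame-perfect outcome: (High, T0) with payoffs (10, 3).

(High, T0)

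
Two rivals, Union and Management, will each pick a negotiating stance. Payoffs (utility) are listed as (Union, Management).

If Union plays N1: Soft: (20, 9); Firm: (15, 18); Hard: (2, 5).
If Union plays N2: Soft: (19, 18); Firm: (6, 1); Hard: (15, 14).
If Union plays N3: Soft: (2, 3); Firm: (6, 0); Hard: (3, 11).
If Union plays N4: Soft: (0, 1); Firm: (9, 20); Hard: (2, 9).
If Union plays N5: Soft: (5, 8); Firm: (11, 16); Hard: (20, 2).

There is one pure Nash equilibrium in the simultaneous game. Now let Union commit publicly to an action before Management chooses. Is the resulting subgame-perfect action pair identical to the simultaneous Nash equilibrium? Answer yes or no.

Management best-responds to each possible Union move:
- N1: Management compares 9, 18, 5 and picks Firm; Union would get 15.
- N2: Management compares 18, 1, 14 and picks Soft; Union would get 19.
- N3: Management compares 3, 0, 11 and picks Hard; Union would get 3.
- N4: Management compares 1, 20, 9 and picks Firm; Union would get 9.
- N5: Management compares 8, 16, 2 and picks Firm; Union would get 11.
Union's induced payoffs are 15, 19, 3, 9, 11, so Union commits to N2. Subgame-perfect outcome: (N2, Soft) with payoffs (19, 18).
Under simultaneous play:
Union's best replies: Soft→N1; Firm→N1; Hard→N5.
Management's best replies: N1→Firm; N2→Soft; N3→Hard; N4→Firm; N5→Firm.
The unique mutual best reply is (N1, Firm), giving (15, 18).
Sequential outcome (N2, Soft) differs from the Nash profile (N1, Firm).

no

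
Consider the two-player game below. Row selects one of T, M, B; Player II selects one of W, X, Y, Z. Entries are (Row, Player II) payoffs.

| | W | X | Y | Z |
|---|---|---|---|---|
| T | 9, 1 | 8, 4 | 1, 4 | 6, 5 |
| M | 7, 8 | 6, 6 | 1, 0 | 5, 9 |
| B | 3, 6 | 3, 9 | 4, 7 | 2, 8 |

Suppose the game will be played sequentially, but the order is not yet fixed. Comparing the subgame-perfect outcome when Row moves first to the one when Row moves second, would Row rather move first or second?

If Row leads: Player II's best replies are T→Z, M→Z, B→X; Row's induced payoffs 6, 5, 3; outcome (T, Z), payoffs (6, 5).
If Player II leads: Row's best replies are W→T, X→T, Y→B, Z→T; Player II's induced payoffs 1, 4, 7, 5; outcome (B, Y), payoffs (4, 7).
Row gets 6 moving first and 4 moving second, so Row prefers to move first.

first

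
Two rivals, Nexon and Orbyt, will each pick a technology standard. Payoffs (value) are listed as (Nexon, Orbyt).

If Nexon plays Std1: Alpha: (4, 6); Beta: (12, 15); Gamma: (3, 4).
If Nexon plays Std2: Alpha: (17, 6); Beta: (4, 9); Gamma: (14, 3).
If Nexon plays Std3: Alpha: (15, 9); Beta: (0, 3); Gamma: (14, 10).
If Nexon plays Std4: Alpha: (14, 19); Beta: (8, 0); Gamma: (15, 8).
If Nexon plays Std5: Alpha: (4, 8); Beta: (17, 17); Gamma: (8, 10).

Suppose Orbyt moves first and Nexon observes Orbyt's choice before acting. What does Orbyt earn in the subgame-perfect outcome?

17

Solve by backward induction (Orbyt leads).
- Alpha → Nexon plays Std2 (best of 4, 17, 15, 14, 4); Orbyt gets 6.
- Beta → Nexon plays Std5 (best of 12, 4, 0, 8, 17); Orbyt gets 17.
- Gamma → Nexon plays Std4 (best of 3, 14, 14, 15, 8); Orbyt gets 8.
Maximizing over 6, 17, 8, Orbyt chooses Beta. Subgame-perfect outcome: (Std5, Beta) with payoffs (17, 17).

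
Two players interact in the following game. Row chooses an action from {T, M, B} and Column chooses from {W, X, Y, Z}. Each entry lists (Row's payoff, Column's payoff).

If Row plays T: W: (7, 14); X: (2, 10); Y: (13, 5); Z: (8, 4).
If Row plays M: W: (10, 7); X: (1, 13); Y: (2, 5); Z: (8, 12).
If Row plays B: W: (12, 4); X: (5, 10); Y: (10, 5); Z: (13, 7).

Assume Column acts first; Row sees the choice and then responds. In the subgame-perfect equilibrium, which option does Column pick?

X

Solve by backward induction (Column leads).
- W: BR = B, leader payoff 4.
- X: BR = B, leader payoff 10.
- Y: BR = T, leader payoff 5.
- Z: BR = B, leader payoff 7.
Among 4, 10, 5, 7, the best is 10 at X. Subgame-perfect outcome: (B, X) with payoffs (5, 10).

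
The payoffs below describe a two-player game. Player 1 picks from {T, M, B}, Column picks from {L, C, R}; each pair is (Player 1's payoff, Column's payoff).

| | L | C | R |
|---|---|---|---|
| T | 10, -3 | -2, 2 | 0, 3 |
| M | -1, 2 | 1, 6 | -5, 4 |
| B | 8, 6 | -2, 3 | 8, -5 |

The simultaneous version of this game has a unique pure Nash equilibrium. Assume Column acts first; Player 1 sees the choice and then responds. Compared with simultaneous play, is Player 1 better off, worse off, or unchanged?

unchanged

Solve by backward induction (Column leads).
- L: Player 1 compares 10, -1, 8 and picks T; Column would get -3.
- C: Player 1 compares -2, 1, -2 and picks M; Column would get 6.
- R: Player 1 compares 0, -5, 8 and picks B; Column would get -5.
Maximizing over -3, 6, -5, Column chooses C. Subgame-perfect outcome: (M, C) with payoffs (1, 6).
Under simultaneous play:
Player 1's best replies: L→T; C→M; R→B.
Column's best replies: T→R; M→C; B→L.
The unique mutual best reply is (M, C), giving (1, 6).
Player 1 earns 1 sequentially versus 1 at the Nash outcome: unchanged.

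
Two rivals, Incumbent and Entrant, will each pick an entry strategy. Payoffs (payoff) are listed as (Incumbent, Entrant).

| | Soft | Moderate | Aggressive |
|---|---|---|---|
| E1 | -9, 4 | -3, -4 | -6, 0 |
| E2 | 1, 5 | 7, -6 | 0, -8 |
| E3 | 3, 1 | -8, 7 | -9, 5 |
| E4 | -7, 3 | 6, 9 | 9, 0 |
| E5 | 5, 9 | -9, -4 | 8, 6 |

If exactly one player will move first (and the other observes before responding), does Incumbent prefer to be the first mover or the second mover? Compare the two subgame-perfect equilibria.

If Incumbent leads: Entrant's best replies are E1→Soft, E2→Soft, E3→Moderate, E4→Moderate, E5→Soft; Incumbent's induced payoffs -9, 1, -8, 6, 5; outcome (E4, Moderate), payoffs (6, 9).
If Entrant leads: Incumbent's best replies are Soft→E5, Moderate→E2, Aggressive→E4; Entrant's induced payoffs 9, -6, 0; outcome (E5, Soft), payoffs (5, 9).
Incumbent gets 6 moving first and 5 moving second, so Incumbent prefers to move first.

first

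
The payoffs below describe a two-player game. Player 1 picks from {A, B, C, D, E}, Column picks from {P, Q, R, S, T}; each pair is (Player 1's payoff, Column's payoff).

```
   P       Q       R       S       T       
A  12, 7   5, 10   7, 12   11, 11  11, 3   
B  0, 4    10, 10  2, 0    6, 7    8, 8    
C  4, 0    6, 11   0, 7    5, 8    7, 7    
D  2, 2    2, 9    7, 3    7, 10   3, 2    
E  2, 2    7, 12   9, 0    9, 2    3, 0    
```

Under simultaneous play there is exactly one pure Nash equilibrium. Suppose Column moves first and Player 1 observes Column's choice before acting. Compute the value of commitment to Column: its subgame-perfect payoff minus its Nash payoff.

1

Solve by backward induction (Column leads).
- P: Player 1 compares 12, 0, 4, 2, 2 and picks A; Column would get 7.
- Q: Player 1 compares 5, 10, 6, 2, 7 and picks B; Column would get 10.
- R: Player 1 compares 7, 2, 0, 7, 9 and picks E; Column would get 0.
- S: Player 1 compares 11, 6, 5, 7, 9 and picks A; Column would get 11.
- T: Player 1 compares 11, 8, 7, 3, 3 and picks A; Column would get 3.
Among 7, 10, 0, 11, 3, the best is 11 at S. Subgame-perfect outcome: (A, S) with payoffs (11, 11).
Now find the simultaneous Nash equilibrium.
Player 1's best replies: P→A; Q→B; R→E; S→A; T→A.
Column's best replies: A→R; B→Q; C→Q; D→S; E→Q.
The unique mutual best reply is (B, Q), giving (10, 10).
Column's commitment gain: 11 − 10 = 1.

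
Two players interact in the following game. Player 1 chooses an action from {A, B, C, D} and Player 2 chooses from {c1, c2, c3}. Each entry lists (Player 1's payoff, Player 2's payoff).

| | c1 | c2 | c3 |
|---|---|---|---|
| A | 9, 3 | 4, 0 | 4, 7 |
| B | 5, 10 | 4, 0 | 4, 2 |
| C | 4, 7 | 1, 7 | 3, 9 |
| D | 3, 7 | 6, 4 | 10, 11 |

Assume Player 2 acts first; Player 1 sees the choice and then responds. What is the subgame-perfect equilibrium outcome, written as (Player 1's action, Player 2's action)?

(D, c3)

Solve by backward induction (Player 2 leads).
- c1 → Player 1 plays A (best of 9, 5, 4, 3); Player 2 gets 3.
- c2 → Player 1 plays D (best of 4, 4, 1, 6); Player 2 gets 4.
- c3 → Player 1 plays D (best of 4, 4, 3, 10); Player 2 gets 11.
Maximizing over 3, 4, 11, Player 2 chooses c3. Subgame-perfect outcome: (D, c3) with payoffs (10, 11).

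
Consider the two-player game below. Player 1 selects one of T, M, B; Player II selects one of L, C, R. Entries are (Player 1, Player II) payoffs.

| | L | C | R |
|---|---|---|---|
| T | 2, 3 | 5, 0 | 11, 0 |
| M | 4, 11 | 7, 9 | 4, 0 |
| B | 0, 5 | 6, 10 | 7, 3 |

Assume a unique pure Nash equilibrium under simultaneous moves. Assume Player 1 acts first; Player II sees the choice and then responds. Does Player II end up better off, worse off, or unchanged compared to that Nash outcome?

worse off

Solve by backward induction (Player 1 leads).
- T: BR = L, leader payoff 2.
- M: BR = L, leader payoff 4.
- B: BR = C, leader payoff 6.
Maximizing over 2, 4, 6, Player 1 chooses B. Subgame-perfect outcome: (B, C) with payoffs (6, 10).
Now find the simultaneous Nash equilibrium.
Player 1's best replies: L→M; C→M; R→T.
Player II's best replies: T→L; M→L; B→C.
The unique mutual best reply is (M, L), giving (4, 11).
Player II earns 10 sequentially versus 11 at the Nash outcome: worse off.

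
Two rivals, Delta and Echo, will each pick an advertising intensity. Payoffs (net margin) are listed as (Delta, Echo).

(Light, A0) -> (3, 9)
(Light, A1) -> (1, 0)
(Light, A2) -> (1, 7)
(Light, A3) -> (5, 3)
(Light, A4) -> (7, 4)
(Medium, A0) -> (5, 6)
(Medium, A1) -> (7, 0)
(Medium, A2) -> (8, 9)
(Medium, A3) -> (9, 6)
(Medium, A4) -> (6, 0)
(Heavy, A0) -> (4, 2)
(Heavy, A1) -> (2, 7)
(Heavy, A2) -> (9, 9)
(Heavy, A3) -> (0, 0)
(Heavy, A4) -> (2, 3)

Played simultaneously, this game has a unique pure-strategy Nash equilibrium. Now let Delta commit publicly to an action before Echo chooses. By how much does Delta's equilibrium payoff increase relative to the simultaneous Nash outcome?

0

Solve by backward induction (Delta leads).
- Light: BR = A0, leader payoff 3.
- Medium: BR = A2, leader payoff 8.
- Heavy: BR = A2, leader payoff 9.
Delta's induced payoffs are 3, 8, 9, so Delta commits to Heavy. Subgame-perfect outcome: (Heavy, A2) with payoffs (9, 9).
Now find the simultaneous Nash equilibrium.
Delta's best replies: A0→Medium; A1→Medium; A2→Heavy; A3→Medium; A4→Light.
Echo's best replies: Light→A0; Medium→A2; Heavy→A2.
The unique mutual best reply is (Heavy, A2), giving (9, 9).
Delta's commitment gain: 9 − 9 = 0.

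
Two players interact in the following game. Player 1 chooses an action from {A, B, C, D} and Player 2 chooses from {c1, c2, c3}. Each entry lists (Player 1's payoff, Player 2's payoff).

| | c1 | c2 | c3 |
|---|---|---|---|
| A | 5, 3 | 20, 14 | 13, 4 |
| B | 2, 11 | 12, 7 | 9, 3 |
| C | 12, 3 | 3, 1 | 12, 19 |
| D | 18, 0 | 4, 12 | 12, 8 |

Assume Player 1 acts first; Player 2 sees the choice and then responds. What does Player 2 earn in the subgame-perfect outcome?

Solve by backward induction (Player 1 leads).
- A: BR = c2, leader payoff 20.
- B: BR = c1, leader payoff 2.
- C: BR = c3, leader payoff 12.
- D: BR = c2, leader payoff 4.
Maximizing over 20, 2, 12, 4, Player 1 chooses A. Subgame-perfect outcome: (A, c2) with payoffs (20, 14).

14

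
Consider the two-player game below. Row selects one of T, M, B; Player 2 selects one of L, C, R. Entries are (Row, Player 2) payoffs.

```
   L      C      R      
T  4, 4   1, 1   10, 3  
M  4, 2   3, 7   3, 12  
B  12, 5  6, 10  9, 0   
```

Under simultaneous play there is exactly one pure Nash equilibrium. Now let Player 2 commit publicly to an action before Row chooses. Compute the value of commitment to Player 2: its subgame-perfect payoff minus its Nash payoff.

Work backward from Row's decision.
- L → Row plays B (best of 4, 4, 12); Player 2 gets 5.
- C → Row plays B (best of 1, 3, 6); Player 2 gets 10.
- R → Row plays T (best of 10, 3, 9); Player 2 gets 3.
Maximizing over 5, 10, 3, Player 2 chooses C. Subgame-perfect outcome: (B, C) with payoffs (6, 10).
For the simultaneous game, intersect best replies.
Row's best replies: L→B; C→B; R→T.
Player 2's best replies: T→L; M→R; B→C.
The unique mutual best reply is (B, C), giving (6, 10).
Player 2's commitment gain: 10 − 10 = 0.

0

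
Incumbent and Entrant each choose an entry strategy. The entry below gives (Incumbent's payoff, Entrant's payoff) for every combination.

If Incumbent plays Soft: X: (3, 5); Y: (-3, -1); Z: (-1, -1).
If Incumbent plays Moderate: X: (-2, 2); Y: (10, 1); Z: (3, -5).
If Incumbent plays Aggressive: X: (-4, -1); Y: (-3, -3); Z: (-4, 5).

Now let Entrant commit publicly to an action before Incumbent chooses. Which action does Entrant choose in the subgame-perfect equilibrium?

Incumbent best-responds to each possible Entrant move:
- X: BR = Soft, leader payoff 5.
- Y: BR = Moderate, leader payoff 1.
- Z: BR = Moderate, leader payoff -5.
Among 5, 1, -5, the best is 5 at X. Subgame-perfect outcome: (Soft, X) with payoffs (3, 5).

X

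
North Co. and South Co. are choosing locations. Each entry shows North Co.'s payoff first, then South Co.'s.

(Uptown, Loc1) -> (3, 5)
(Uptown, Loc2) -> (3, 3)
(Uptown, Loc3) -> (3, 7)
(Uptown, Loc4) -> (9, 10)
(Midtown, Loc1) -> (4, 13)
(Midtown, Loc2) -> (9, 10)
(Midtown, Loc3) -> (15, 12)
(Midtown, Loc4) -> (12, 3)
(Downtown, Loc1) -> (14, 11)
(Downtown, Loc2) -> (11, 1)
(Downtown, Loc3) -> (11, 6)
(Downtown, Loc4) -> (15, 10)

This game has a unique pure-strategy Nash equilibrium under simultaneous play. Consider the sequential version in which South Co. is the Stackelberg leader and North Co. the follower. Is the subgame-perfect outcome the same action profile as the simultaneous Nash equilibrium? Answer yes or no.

no

Solve by backward induction (South Co. leads).
- Loc1: North Co. compares 3, 4, 14 and picks Downtown; South Co. would get 11.
- Loc2: North Co. compares 3, 9, 11 and picks Downtown; South Co. would get 1.
- Loc3: North Co. compares 3, 15, 11 and picks Midtown; South Co. would get 12.
- Loc4: North Co. compares 9, 12, 15 and picks Downtown; South Co. would get 10.
Among 11, 1, 12, 10, the best is 12 at Loc3. Subgame-perfect outcome: (Midtown, Loc3) with payoffs (15, 12).
Now find the simultaneous Nash equilibrium.
North Co.'s best replies: Loc1→Downtown; Loc2→Downtown; Loc3→Midtown; Loc4→Downtown.
South Co.'s best replies: Uptown→Loc4; Midtown→Loc1; Downtown→Loc1.
The unique mutual best reply is (Downtown, Loc1), giving (14, 11).
Sequential outcome (Midtown, Loc3) differs from the Nash profile (Downtown, Loc1).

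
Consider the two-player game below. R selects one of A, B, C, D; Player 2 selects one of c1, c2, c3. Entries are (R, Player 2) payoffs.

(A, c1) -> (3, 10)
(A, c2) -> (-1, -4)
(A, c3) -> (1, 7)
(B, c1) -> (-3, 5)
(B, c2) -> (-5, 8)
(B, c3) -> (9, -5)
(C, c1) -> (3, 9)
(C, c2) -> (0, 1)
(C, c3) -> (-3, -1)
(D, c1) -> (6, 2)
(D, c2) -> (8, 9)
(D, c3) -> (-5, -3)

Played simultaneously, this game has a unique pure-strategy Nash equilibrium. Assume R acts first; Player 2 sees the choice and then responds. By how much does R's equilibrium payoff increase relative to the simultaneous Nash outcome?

0

Solve by backward induction (R leads).
- A: BR = c1, leader payoff 3.
- B: BR = c2, leader payoff -5.
- C: BR = c1, leader payoff 3.
- D: BR = c2, leader payoff 8.
Among 3, -5, 3, 8, the best is 8 at D. Subgame-perfect outcome: (D, c2) with payoffs (8, 9).
Under simultaneous play:
R's best replies: c1→D; c2→D; c3→B.
Player 2's best replies: A→c1; B→c2; C→c1; D→c2.
Only (D, c2) has each player best-responding; Nash payoffs (8, 9).
R's commitment gain: 8 − 8 = 0.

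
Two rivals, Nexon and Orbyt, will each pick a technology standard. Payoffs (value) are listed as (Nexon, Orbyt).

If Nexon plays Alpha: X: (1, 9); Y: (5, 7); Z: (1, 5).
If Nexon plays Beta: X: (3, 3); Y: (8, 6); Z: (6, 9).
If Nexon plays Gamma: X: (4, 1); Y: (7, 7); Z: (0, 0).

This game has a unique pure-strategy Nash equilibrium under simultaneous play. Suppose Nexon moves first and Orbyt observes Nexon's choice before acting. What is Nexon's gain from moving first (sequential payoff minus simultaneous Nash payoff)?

Backward induction with Nexon moving first.
- Alpha: Orbyt compares 9, 7, 5 and picks X; Nexon would get 1.
- Beta: Orbyt compares 3, 6, 9 and picks Z; Nexon would get 6.
- Gamma: Orbyt compares 1, 7, 0 and picks Y; Nexon would get 7.
Maximizing over 1, 6, 7, Nexon chooses Gamma. Subgame-perfect outcome: (Gamma, Y) with payoffs (7, 7).
Now find the simultaneous Nash equilibrium.
Nexon's best replies: X→Gamma; Y→Beta; Z→Beta.
Orbyt's best replies: Alpha→X; Beta→Z; Gamma→Y.
The unique mutual best reply is (Beta, Z), giving (6, 9).
Nexon's commitment gain: 7 − 6 = 1.

1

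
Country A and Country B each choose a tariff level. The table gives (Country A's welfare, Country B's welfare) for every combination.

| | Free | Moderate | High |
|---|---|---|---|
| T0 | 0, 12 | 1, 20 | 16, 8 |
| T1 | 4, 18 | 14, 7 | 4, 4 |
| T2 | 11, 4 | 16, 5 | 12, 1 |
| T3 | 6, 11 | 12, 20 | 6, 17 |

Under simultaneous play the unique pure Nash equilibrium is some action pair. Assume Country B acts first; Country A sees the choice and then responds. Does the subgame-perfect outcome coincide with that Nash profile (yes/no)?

Solve by backward induction (Country B leads).
- Free: BR = T2, leader payoff 4.
- Moderate: BR = T2, leader payoff 5.
- High: BR = T0, leader payoff 8.
Among 4, 5, 8, the best is 8 at High. Subgame-perfect outcome: (T0, High) with payoffs (16, 8).
Under simultaneous play:
Country A's best replies: Free→T2; Moderate→T2; High→T0.
Country B's best replies: T0→Moderate; T1→Free; T2→Moderate; T3→Moderate.
The unique mutual best reply is (T2, Moderate), giving (16, 5).
Sequential outcome (T0, High) differs from the Nash profile (T2, Moderate).

no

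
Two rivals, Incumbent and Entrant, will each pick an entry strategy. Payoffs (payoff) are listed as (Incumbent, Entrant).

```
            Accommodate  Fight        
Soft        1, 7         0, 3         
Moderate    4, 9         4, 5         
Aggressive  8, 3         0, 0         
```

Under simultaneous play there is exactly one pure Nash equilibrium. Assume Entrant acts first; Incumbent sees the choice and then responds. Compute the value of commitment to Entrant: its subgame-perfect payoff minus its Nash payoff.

2

Solve by backward induction (Entrant leads).
- Accommodate → Incumbent plays Aggressive (best of 1, 4, 8); Entrant gets 3.
- Fight → Incumbent plays Moderate (best of 0, 4, 0); Entrant gets 5.
Entrant's induced payoffs are 3, 5, so Entrant commits to Fight. Subgame-perfect outcome: (Moderate, Fight) with payoffs (4, 5).
Now find the simultaneous Nash equilibrium.
Incumbent's best replies: Accommodate→Aggressive; Fight→Moderate.
Entrant's best replies: Soft→Accommodate; Moderate→Accommodate; Aggressive→Accommodate.
The unique mutual best reply is (Aggressive, Accommodate), giving (8, 3).
Entrant's commitment gain: 5 − 3 = 2.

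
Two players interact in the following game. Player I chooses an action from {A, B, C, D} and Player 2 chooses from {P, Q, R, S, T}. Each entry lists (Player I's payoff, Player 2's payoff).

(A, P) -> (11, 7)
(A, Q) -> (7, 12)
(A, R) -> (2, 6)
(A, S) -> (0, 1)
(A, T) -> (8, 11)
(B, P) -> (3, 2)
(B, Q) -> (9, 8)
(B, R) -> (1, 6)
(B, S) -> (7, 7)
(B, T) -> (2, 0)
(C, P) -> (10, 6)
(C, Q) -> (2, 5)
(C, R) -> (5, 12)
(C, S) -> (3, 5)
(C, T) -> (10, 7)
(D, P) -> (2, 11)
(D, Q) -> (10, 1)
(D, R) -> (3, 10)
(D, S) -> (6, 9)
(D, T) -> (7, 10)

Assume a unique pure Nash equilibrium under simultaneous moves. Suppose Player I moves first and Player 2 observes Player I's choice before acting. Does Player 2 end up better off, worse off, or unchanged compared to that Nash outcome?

Player 2 best-responds to each possible Player I move:
- A → Player 2 plays Q (best of 7, 12, 6, 1, 11); Player I gets 7.
- B → Player 2 plays Q (best of 2, 8, 6, 7, 0); Player I gets 9.
- C → Player 2 plays R (best of 6, 5, 12, 5, 7); Player I gets 5.
- D → Player 2 plays P (best of 11, 1, 10, 9, 10); Player I gets 2.
Maximizing over 7, 9, 5, 2, Player I chooses B. Subgame-perfect outcome: (B, Q) with payoffs (9, 8).
Now find the simultaneous Nash equilibrium.
Player I's best replies: P→A; Q→D; R→C; S→B; T→C.
Player 2's best replies: A→Q; B→Q; C→R; D→P.
Only (C, R) has each player best-responding; Nash payoffs (5, 12).
Player 2 earns 8 sequentially versus 12 at the Nash outcome: worse off.

worse off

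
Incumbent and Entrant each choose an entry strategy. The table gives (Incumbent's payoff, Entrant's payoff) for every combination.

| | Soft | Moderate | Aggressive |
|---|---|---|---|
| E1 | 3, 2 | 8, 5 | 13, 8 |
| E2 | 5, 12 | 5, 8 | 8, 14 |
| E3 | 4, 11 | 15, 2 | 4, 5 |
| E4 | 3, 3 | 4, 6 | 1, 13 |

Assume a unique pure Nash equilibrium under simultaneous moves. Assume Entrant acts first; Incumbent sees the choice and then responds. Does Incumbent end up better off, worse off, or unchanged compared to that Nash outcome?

worse off

Backward induction with Entrant moving first.
- Soft → Incumbent plays E2 (best of 3, 5, 4, 3); Entrant gets 12.
- Moderate → Incumbent plays E3 (best of 8, 5, 15, 4); Entrant gets 2.
- Aggressive → Incumbent plays E1 (best of 13, 8, 4, 1); Entrant gets 8.
Maximizing over 12, 2, 8, Entrant chooses Soft. Subgame-perfect outcome: (E2, Soft) with payoffs (5, 12).
Now find the simultaneous Nash equilibrium.
Incumbent's best replies: Soft→E2; Moderate→E3; Aggressive→E1.
Entrant's best replies: E1→Aggressive; E2→Aggressive; E3→Soft; E4→Aggressive.
Only (E1, Aggressive) has each player best-responding; Nash payoffs (13, 8).
Incumbent earns 5 sequentially versus 13 at the Nash outcome: worse off.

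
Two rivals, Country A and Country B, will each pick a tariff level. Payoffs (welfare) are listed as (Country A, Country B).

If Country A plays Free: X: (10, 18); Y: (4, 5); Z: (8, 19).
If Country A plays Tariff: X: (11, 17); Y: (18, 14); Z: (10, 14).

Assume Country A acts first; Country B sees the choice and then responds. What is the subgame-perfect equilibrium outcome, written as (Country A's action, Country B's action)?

Solve by backward induction (Country A leads).
- Free → Country B plays Z (best of 18, 5, 19); Country A gets 8.
- Tariff → Country B plays X (best of 17, 14, 14); Country A gets 11.
Among 8, 11, the best is 11 at Tariff. Subgame-perfect outcome: (Tariff, X) with payoffs (11, 17).

(Tariff, X)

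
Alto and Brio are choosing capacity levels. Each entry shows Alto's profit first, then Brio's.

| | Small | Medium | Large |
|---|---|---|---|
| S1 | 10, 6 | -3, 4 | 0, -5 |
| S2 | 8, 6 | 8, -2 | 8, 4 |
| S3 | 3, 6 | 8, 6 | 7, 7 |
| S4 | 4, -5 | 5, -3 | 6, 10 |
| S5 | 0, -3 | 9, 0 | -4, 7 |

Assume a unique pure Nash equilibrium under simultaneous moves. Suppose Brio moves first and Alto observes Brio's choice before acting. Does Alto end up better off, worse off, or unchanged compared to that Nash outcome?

Work backward from Alto's decision.
- Small → Alto plays S1 (best of 10, 8, 3, 4, 0); Brio gets 6.
- Medium → Alto plays S5 (best of -3, 8, 8, 5, 9); Brio gets 0.
- Large → Alto plays S2 (best of 0, 8, 7, 6, -4); Brio gets 4.
Among 6, 0, 4, the best is 6 at Small. Subgame-perfect outcome: (S1, Small) with payoffs (10, 6).
For the simultaneous game, intersect best replies.
Alto's best replies: Small→S1; Medium→S5; Large→S2.
Brio's best replies: S1→Small; S2→Small; S3→Large; S4→Large; S5→Large.
Only (S1, Small) has each player best-responding; Nash payoffs (10, 6).
Alto earns 10 sequentially versus 10 at the Nash outcome: unchanged.

unchanged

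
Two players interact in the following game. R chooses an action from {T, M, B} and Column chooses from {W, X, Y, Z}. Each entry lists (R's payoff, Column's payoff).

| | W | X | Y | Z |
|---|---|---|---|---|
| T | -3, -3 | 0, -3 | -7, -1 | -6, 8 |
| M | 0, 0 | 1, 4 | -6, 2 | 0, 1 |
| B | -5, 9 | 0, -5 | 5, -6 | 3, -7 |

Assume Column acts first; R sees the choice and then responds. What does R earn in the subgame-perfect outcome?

1

Work backward from R's decision.
- W → R plays M (best of -3, 0, -5); Column gets 0.
- X → R plays M (best of 0, 1, 0); Column gets 4.
- Y → R plays B (best of -7, -6, 5); Column gets -6.
- Z → R plays B (best of -6, 0, 3); Column gets -7.
Column's induced payoffs are 0, 4, -6, -7, so Column commits to X. Subgame-perfect outcome: (M, X) with payoffs (1, 4).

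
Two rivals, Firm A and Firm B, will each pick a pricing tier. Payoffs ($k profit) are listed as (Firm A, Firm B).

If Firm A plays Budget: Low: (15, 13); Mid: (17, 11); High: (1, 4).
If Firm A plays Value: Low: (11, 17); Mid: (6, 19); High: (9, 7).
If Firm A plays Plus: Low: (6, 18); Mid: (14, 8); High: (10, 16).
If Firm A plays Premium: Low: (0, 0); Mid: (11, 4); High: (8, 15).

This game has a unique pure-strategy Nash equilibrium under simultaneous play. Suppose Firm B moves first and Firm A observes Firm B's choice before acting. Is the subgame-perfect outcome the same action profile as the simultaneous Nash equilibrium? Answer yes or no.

Backward induction with Firm B moving first.
- Low: BR = Budget, leader payoff 13.
- Mid: BR = Budget, leader payoff 11.
- High: BR = Plus, leader payoff 16.
Maximizing over 13, 11, 16, Firm B chooses High. Subgame-perfect outcome: (Plus, High) with payoffs (10, 16).
Under simultaneous play:
Firm A's best replies: Low→Budget; Mid→Budget; High→Plus.
Firm B's best replies: Budget→Low; Value→Mid; Plus→Low; Premium→High.
The unique mutual best reply is (Budget, Low), giving (15, 13).
Sequential outcome (Plus, High) differs from the Nash profile (Budget, Low).

no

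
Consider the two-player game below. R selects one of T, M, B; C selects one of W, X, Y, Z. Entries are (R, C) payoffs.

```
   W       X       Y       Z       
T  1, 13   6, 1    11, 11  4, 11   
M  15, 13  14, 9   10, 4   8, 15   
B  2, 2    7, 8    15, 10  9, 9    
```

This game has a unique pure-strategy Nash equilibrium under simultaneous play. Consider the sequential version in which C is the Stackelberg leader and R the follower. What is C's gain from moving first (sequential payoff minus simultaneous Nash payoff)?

3

Solve by backward induction (C leads).
- W → R plays M (best of 1, 15, 2); C gets 13.
- X → R plays M (best of 6, 14, 7); C gets 9.
- Y → R plays B (best of 11, 10, 15); C gets 10.
- Z → R plays B (best of 4, 8, 9); C gets 9.
Maximizing over 13, 9, 10, 9, C chooses W. Subgame-perfect outcome: (M, W) with payoffs (15, 13).
Under simultaneous play:
R's best replies: W→M; X→M; Y→B; Z→B.
C's best replies: T→W; M→Z; B→Y.
Only (B, Y) has each player best-responding; Nash payoffs (15, 10).
C's commitment gain: 13 − 10 = 3.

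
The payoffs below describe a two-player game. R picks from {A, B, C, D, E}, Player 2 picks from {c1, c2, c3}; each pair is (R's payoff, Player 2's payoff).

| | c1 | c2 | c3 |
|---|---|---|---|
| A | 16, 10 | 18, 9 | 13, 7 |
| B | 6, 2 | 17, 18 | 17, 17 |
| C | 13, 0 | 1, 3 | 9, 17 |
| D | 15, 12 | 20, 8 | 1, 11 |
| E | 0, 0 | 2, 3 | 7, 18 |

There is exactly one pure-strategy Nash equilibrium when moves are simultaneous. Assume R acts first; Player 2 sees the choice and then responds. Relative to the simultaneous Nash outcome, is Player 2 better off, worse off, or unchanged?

Solve by backward induction (R leads).
- A: Player 2 compares 10, 9, 7 and picks c1; R would get 16.
- B: Player 2 compares 2, 18, 17 and picks c2; R would get 17.
- C: Player 2 compares 0, 3, 17 and picks c3; R would get 9.
- D: Player 2 compares 12, 8, 11 and picks c1; R would get 15.
- E: Player 2 compares 0, 3, 18 and picks c3; R would get 7.
Among 16, 17, 9, 15, 7, the best is 17 at B. Subgame-perfect outcome: (B, c2) with payoffs (17, 18).
Under simultaneous play:
R's best replies: c1→A; c2→D; c3→B.
Player 2's best replies: A→c1; B→c2; C→c3; D→c1; E→c3.
Only (A, c1) has each player best-responding; Nash payoffs (16, 10).
Player 2 earns 18 sequentially versus 10 at the Nash outcome: better off.

better off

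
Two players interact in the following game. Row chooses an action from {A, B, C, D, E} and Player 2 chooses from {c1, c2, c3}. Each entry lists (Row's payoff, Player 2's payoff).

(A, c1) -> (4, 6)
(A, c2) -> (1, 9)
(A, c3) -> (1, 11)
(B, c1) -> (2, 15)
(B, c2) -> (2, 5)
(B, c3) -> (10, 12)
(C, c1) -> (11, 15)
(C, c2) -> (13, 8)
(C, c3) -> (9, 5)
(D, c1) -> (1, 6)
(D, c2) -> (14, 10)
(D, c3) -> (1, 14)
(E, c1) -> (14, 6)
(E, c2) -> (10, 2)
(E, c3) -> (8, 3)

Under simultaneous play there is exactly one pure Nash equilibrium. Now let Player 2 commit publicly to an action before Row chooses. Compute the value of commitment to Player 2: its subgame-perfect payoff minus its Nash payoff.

Solve by backward induction (Player 2 leads).
- c1: BR = E, leader payoff 6.
- c2: BR = D, leader payoff 10.
- c3: BR = B, leader payoff 12.
Among 6, 10, 12, the best is 12 at c3. Subgame-perfect outcome: (B, c3) with payoffs (10, 12).
Under simultaneous play:
Row's best replies: c1→E; c2→D; c3→B.
Player 2's best replies: A→c3; B→c1; C→c1; D→c3; E→c1.
Only (E, c1) has each player best-responding; Nash payoffs (14, 6).
Player 2's commitment gain: 12 − 6 = 6.

6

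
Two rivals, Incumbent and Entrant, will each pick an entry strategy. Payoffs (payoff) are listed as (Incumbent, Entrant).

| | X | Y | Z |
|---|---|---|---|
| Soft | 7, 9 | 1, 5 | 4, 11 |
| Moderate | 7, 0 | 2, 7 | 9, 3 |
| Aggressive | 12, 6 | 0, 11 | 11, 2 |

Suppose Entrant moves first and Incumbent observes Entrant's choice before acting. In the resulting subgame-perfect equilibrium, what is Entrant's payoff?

Work backward from Incumbent's decision.
- X: Incumbent compares 7, 7, 12 and picks Aggressive; Entrant would get 6.
- Y: Incumbent compares 1, 2, 0 and picks Moderate; Entrant would get 7.
- Z: Incumbent compares 4, 9, 11 and picks Aggressive; Entrant would get 2.
Maximizing over 6, 7, 2, Entrant chooses Y. Subgame-perfect outcome: (Moderate, Y) with payoffs (2, 7).

7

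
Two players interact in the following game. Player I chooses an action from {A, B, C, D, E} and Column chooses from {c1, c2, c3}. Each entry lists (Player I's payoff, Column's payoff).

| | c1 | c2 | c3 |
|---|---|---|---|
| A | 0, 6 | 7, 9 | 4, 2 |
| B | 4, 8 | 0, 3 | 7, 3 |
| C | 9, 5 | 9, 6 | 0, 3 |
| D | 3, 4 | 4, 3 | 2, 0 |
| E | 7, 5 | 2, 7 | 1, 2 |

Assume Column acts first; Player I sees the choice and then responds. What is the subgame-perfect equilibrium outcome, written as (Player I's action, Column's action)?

(C, c2)

Backward induction with Column moving first.
- c1: Player I compares 0, 4, 9, 3, 7 and picks C; Column would get 5.
- c2: Player I compares 7, 0, 9, 4, 2 and picks C; Column would get 6.
- c3: Player I compares 4, 7, 0, 2, 1 and picks B; Column would get 3.
Maximizing over 5, 6, 3, Column chooses c2. Subgame-perfect outcome: (C, c2) with payoffs (9, 6).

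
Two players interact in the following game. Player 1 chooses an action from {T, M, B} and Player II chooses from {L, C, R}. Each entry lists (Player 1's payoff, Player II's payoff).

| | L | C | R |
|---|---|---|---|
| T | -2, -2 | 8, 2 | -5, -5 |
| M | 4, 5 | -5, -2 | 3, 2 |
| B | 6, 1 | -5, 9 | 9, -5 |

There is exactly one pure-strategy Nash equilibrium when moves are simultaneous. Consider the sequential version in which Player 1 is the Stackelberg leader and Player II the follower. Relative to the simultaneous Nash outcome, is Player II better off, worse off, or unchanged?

Work backward from Player II's decision.
- T: BR = C, leader payoff 8.
- M: BR = L, leader payoff 4.
- B: BR = C, leader payoff -5.
Player 1's induced payoffs are 8, 4, -5, so Player 1 commits to T. Subgame-perfect outcome: (T, C) with payoffs (8, 2).
Now find the simultaneous Nash equilibrium.
Player 1's best replies: L→B; C→T; R→B.
Player II's best replies: T→C; M→L; B→C.
Only (T, C) has each player best-responding; Nash payoffs (8, 2).
Player II earns 2 sequentially versus 2 at the Nash outcome: unchanged.

unchanged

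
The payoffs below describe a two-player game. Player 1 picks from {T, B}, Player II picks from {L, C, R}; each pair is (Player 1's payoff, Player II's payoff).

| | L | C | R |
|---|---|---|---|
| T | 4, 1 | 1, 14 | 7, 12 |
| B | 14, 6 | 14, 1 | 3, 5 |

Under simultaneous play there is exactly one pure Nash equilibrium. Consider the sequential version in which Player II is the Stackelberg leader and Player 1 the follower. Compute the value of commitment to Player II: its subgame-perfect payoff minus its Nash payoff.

6

Backward induction with Player II moving first.
- L → Player 1 plays B (best of 4, 14); Player II gets 6.
- C → Player 1 plays B (best of 1, 14); Player II gets 1.
- R → Player 1 plays T (best of 7, 3); Player II gets 12.
Maximizing over 6, 1, 12, Player II chooses R. Subgame-perfect outcome: (T, R) with payoffs (7, 12).
Under simultaneous play:
Player 1's best replies: L→B; C→B; R→T.
Player II's best replies: T→C; B→L.
Only (B, L) has each player best-responding; Nash payoffs (14, 6).
Player II's commitment gain: 12 − 6 = 6.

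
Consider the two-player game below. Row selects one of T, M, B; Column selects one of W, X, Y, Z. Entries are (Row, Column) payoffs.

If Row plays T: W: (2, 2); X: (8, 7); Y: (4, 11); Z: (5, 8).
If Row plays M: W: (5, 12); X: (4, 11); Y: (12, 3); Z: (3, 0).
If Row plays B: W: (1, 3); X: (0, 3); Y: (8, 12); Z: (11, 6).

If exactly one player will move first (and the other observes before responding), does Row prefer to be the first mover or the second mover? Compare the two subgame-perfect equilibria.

first

If Row leads: Column's best replies are T→Y, M→W, B→Y; Row's induced payoffs 4, 5, 8; outcome (B, Y), payoffs (8, 12).
If Column leads: Row's best replies are W→M, X→T, Y→M, Z→B; Column's induced payoffs 12, 7, 3, 6; outcome (M, W), payoffs (5, 12).
Row gets 8 moving first and 5 moving second, so Row prefers to move first.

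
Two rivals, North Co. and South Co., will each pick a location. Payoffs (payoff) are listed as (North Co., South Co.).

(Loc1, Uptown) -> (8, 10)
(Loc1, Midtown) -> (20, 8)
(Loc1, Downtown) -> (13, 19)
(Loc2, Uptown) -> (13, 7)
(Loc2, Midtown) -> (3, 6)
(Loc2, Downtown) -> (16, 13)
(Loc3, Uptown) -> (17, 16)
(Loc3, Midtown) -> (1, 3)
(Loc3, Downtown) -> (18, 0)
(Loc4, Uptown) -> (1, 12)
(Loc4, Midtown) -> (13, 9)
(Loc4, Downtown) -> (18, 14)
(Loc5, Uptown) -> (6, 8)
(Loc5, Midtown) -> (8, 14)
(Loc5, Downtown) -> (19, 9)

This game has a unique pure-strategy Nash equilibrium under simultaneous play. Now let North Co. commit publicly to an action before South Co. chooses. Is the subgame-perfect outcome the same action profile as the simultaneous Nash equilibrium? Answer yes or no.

South Co. best-responds to each possible North Co. move:
- Loc1: BR = Downtown, leader payoff 13.
- Loc2: BR = Downtown, leader payoff 16.
- Loc3: BR = Uptown, leader payoff 17.
- Loc4: BR = Downtown, leader payoff 18.
- Loc5: BR = Midtown, leader payoff 8.
Maximizing over 13, 16, 17, 18, 8, North Co. chooses Loc4. Subgame-perfect outcome: (Loc4, Downtown) with payoffs (18, 14).
Under simultaneous play:
North Co.'s best replies: Uptown→Loc3; Midtown→Loc1; Downtown→Loc5.
South Co.'s best replies: Loc1→Downtown; Loc2→Downtown; Loc3→Uptown; Loc4→Downtown; Loc5→Midtown.
Only (Loc3, Uptown) has each player best-responding; Nash payoffs (17, 16).
Sequential outcome (Loc4, Downtown) differs from the Nash profile (Loc3, Uptown).

no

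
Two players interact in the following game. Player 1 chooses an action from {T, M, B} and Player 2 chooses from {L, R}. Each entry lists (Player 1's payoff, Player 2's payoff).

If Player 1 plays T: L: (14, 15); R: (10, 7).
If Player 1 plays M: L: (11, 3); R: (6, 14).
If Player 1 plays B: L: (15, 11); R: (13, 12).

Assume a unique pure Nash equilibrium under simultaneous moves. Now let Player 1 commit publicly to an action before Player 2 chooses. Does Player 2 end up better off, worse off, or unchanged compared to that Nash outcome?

better off

Backward induction with Player 1 moving first.
- T: BR = L, leader payoff 14.
- M: BR = R, leader payoff 6.
- B: BR = R, leader payoff 13.
Among 14, 6, 13, the best is 14 at T. Subgame-perfect outcome: (T, L) with payoffs (14, 15).
For the simultaneous game, intersect best replies.
Player 1's best replies: L→B; R→B.
Player 2's best replies: T→L; M→R; B→R.
The unique mutual best reply is (B, R), giving (13, 12).
Player 2 earns 15 sequentially versus 12 at the Nash outcome: better off.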